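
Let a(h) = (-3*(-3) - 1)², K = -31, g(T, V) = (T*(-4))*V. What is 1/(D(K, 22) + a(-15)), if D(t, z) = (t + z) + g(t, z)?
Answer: 1/2783 ≈ 0.00035932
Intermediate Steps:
g(T, V) = -4*T*V (g(T, V) = (-4*T)*V = -4*T*V)
a(h) = 64 (a(h) = (9 - 1)² = 8² = 64)
D(t, z) = t + z - 4*t*z (D(t, z) = (t + z) - 4*t*z = t + z - 4*t*z)
1/(D(K, 22) + a(-15)) = 1/((-31 + 22 - 4*(-31)*22) + 64) = 1/((-31 + 22 + 2728) + 64) = 1/(2719 + 64) = 1/2783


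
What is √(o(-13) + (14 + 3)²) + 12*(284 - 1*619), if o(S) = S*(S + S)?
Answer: -4020 + √627 ≈ -3995.0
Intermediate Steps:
o(S) = 2*S² (o(S) = S*(2*S) = 2*S²)
√(o(-13) + (14 + 3)²) + 12*(284 - 1*619) = √(2*(-13)² + (14 + 3)²) + 12*(284 - 1*619) = √(2*169 + 17²) + 12*(284 - 619) = √(338 + 289) + 12*(-335) = √627 - 4020 = -4020 + √627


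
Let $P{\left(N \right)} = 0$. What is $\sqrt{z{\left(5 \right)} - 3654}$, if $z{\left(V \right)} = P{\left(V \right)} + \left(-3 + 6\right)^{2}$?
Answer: $27 i \sqrt{5} \approx 60.374 i$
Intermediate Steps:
$z{\left(V \right)} = 9$ ($z{\left(V \right)} = 0 + \left(-3 + 6\right)^{2} = 0 + 3^{2} = 0 + 9 = 9$)
$\sqrt{z{\left(5 \right)} - 3654} = \sqrt{9 - 3654} = \sqrt{-3645} = 27 i \sqrt{5}$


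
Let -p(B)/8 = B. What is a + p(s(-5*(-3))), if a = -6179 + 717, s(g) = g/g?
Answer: -5470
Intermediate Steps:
s(g) = 1
p(B) = -8*B
a = -5462
a + p(s(-5*(-3))) = -5462 - 8*1 = -5462 - 8 = -5470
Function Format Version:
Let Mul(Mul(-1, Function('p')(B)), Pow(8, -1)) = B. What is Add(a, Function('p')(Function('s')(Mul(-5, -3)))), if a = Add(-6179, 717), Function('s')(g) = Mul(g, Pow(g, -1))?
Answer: -5470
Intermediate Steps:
Function('s')(g) = 1
Function('p')(B) = Mul(-8, B)
a = -5462
Add(a, Function('p')(Function('s')(Mul(-5, -3)))) = Add(-5462, Mul(-8, 1)) = Add(-5462, -8) = -5470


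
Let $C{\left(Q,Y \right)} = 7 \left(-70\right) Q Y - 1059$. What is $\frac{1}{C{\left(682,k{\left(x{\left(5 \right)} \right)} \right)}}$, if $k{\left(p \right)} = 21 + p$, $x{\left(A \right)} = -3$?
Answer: $- \frac{1}{6016299} \approx -1.6622 \cdot 10^{-7}$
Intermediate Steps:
$C{\left(Q,Y \right)} = -1059 - 490 Q Y$ ($C{\left(Q,Y \right)} = - 490 Q Y - 1059 = -1059 - 490 Q Y$)
$\frac{1}{C{\left(682,k{\left(x{\left(5 \right)} \right)} \right)}} = \frac{1}{-1059 - 334180 \left(21 - 3\right)} = \frac{1}{-1059 - 334180 \cdot 18} = \frac{1}{-1059 - 6015240} = \frac{1}{-6016299} = - \frac{1}{6016299}$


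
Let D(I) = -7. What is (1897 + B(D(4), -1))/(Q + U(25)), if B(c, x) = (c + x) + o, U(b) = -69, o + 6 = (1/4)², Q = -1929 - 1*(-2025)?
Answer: 10043/144 ≈ 69.743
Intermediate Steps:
Q = 96 (Q = -1929 + 2025 = 96)
o = -95/16 (o = -6 + (1/4)² = -6 + (¼)² = -6 + 1/16 = -95/16 ≈ -5.9375)
B(c, x) = -95/16 + c + x (B(c, x) = (c + x) - 95/16 = -95/16 + c + x)
(1897 + B(D(4), -1))/(Q + U(25)) = (1897 + (-95/16 - 7 - 1))/(96 - 69) = (1897 - 223/16)/27 = (30129/16)*(1/27) = 10043/144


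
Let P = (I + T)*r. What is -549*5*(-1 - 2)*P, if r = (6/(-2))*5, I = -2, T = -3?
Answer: 617625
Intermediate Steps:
r = -15 (r = (6*(-½))*5 = -3*5 = -15)
P = 75 (P = (-2 - 3)*(-15) = -5*(-15) = 75)
-549*5*(-1 - 2)*P = -549*5*(-1 - 2)*75 = -549*5*(-3)*75 = -(-8235)*75 = -549*(-1125) = 617625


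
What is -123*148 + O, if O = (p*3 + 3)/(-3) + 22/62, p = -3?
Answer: -564251/31 ≈ -18202.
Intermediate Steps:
O = 73/31 (O = (-3*3 + 3)/(-3) + 22/62 = (-9 + 3)*(-1/3) + 22*(1/62) = -6*(-1/3) + 11/31 = 2 + 11/31 = 73/31 ≈ 2.3548)
-123*148 + O = -123*148 + 73/31 = -18204 + 73/31 = -564251/31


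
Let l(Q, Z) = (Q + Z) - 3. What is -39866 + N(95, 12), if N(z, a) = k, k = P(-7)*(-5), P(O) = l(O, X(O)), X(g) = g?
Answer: -39781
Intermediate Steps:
l(Q, Z) = -3 + Q + Z
P(O) = -3 + 2*O (P(O) = -3 + O + O = -3 + 2*O)
k = 85 (k = (-3 + 2*(-7))*(-5) = (-3 - 14)*(-5) = -17*(-5) = 85)
N(z, a) = 85
-39866 + N(95, 12) = -39866 + 85 = -39781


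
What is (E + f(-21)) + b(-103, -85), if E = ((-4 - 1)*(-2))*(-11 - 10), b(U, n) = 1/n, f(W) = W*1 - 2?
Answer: -19806/85 ≈ -233.01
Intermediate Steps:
f(W) = -2 + W (f(W) = W - 2 = -2 + W)
E = -210 (E = -5*(-2)*(-21) = 10*(-21) = -210)
(E + f(-21)) + b(-103, -85) = (-210 + (-2 - 21)) + 1/(-85) = (-210 - 23) - 1/85 = -233 - 1/85 = -19806/85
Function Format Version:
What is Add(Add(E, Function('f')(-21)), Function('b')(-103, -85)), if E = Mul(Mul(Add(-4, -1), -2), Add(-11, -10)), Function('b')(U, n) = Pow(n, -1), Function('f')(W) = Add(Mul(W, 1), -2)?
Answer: Rational(-19806, 85) ≈ -233.01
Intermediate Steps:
Function('f')(W) = Add(-2, W) (Function('f')(W) = Add(W, -2) = Add(-2, W))
E = -210 (E = Mul(Mul(-5, -2), -21) = Mul(10, -21) = -210)
Add(Add(E, Function('f')(-21)), Function('b')(-103, -85)) = Add(Add(-210, Add(-2, -21)), Pow(-85, -1)) = Add(Add(-210, -23), Rational(-1, 85)) = Add(-233, Rational(-1, 85)) = Rational(-19806, 85)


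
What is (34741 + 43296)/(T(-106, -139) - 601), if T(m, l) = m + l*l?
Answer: 78037/18614 ≈ 4.1924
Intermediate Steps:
T(m, l) = m + l**2
(34741 + 43296)/(T(-106, -139) - 601) = (34741 + 43296)/((-106 + (-139)**2) - 601) = 78037/((-106 + 19321) - 601) = 78037/(19215 - 601) = 78037/18614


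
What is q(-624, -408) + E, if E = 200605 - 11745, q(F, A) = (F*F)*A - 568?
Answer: -158677116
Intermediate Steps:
q(F, A) = -568 + A*F² (q(F, A) = F²*A - 568 = A*F² - 568 = -568 + A*F²)
E = 188860
q(-624, -408) + E = (-568 - 408*(-624)²) + 188860 = (-568 - 408*389376) + 188860 = (-568 - 158865408) + 188860 = -158865976 + 188860 = -158677116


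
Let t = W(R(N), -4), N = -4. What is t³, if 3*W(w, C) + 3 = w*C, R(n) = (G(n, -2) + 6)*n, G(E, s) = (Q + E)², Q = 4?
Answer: 29791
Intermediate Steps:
G(E, s) = (4 + E)²
R(n) = n*(6 + (4 + n)²) (R(n) = ((4 + n)² + 6)*n = (6 + (4 + n)²)*n = n*(6 + (4 + n)²))
W(w, C) = -1 + C*w/3 (W(w, C) = -1 + (w*C)/3 = -1 + (C*w)/3 = -1 + C*w/3)
t = 31 (t = -1 + (⅓)*(-4)*(-4*(6 + (4 - 4)²)) = -1 + (⅓)*(-4)*(-4*(6 + 0²)) = -1 + (⅓)*(-4)*(-4*(6 + 0)) = -1 + (⅓)*(-4)*(-4*6) = -1 + (⅓)*(-4)*(-24) = -1 + 32 = 31)
t³ = 31³ = 29791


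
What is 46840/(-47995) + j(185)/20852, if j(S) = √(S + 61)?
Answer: -9368/9599 + √246/20852 ≈ -0.97518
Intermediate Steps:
j(S) = √(61 + S)
46840/(-47995) + j(185)/20852 = 46840/(-47995) + √(61 + 185)/20852 = 46840*(-1/47995) + √246*(1/20852) = -9368/9599 + √246/20852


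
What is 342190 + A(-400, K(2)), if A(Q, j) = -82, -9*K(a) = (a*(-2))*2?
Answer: 342108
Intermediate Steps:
K(a) = 4*a/9 (K(a) = -a*(-2)*2/9 = -(-2*a)*2/9 = -(-4)*a/9 = 4*a/9)
342190 + A(-400, K(2)) = 342190 - 82 = 342108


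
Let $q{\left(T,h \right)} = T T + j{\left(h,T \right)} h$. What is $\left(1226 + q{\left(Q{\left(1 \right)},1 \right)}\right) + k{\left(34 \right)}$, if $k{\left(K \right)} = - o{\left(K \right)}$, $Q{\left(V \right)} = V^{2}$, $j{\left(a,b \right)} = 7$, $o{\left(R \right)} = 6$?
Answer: $1228$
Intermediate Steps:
$k{\left(K \right)} = -6$ ($k{\left(K \right)} = \left(-1\right) 6 = -6$)
$q{\left(T,h \right)} = T^{2} + 7 h$ ($q{\left(T,h \right)} = T T + 7 h = T^{2} + 7 h$)
$\left(1226 + q{\left(Q{\left(1 \right)},1 \right)}\right) + k{\left(34 \right)} = \left(1226 + \left(\left(1^{2}\right)^{2} + 7 \cdot 1\right)\right) - 6 = \left(1226 + \left(1^{2} + 7\right)\right) - 6 = \left(1226 + \left(1 + 7\right)\right) - 6 = \left(1226 + 8\right) - 6 = 1234 - 6 = 1228$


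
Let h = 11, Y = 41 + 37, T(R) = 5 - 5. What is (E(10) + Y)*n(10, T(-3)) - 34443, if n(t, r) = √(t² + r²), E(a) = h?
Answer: -33553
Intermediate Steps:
T(R) = 0
Y = 78
E(a) = 11
n(t, r) = √(r² + t²)
(E(10) + Y)*n(10, T(-3)) - 34443 = (11 + 78)*√(0² + 10²) - 34443 = 89*√(0 + 100) - 34443 = 89*√100 - 34443 = 89*10 - 34443 = 890 - 34443 = -33553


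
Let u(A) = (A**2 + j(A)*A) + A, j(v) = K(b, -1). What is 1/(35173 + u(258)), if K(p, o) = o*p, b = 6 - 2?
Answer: 1/100963 ≈ 9.9046e-6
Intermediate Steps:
b = 4
j(v) = -4 (j(v) = -1*4 = -4)
u(A) = A**2 - 3*A (u(A) = (A**2 - 4*A) + A = A**2 - 3*A)
1/(35173 + u(258)) = 1/(35173 + 258*(-3 + 258)) = 1/(35173 + 258*255) = 1/(35173 + 65790) = 1/100963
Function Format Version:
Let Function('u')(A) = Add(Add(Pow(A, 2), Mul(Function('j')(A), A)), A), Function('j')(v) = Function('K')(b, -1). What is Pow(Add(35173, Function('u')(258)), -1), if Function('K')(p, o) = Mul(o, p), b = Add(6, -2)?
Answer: Rational(1, 100963) ≈ 9.9046e-6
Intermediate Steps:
b = 4
Function('j')(v) = -4 (Function('j')(v) = Mul(-1, 4) = -4)
Function('u')(A) = Add(Pow(A, 2), Mul(-3, A)) (Function('u')(A) = Add(Add(Pow(A, 2), Mul(-4, A)), A) = Add(Pow(A, 2), Mul(-3, A)))
Pow(Add(35173, Function('u')(258)), -1) = Pow(Add(35173, Mul(258, Add(-3, 258))), -1) = Pow(Add(35173, Mul(258, 255)), -1) = Pow(Add(35173, 65790), -1) = Pow(100963, -1) = Rational(1, 100963)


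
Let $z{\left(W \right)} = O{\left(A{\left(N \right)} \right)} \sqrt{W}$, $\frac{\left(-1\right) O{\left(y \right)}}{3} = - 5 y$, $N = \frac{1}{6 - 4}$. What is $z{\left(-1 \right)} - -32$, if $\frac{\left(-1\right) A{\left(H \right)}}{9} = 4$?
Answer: $32 - 540 i \approx 32.0 - 540.0 i$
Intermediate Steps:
$N = \frac{1}{2} \approx 0.5$
$A{\left(H \right)} = -36$ ($A{\left(H \right)} = \left(-9\right) 4 = -36$)
$O{\left(y \right)} = 15 y$ ($O{\left(y \right)} = - 3 \left(- 5 y\right) = 15 y$)
$z{\left(W \right)} = - 540 \sqrt{W}$ ($z{\left(W \right)} = 15 \left(-36\right) \sqrt{W} = - 540 \sqrt{W}$)
$z{\left(-1 \right)} - -32 = - 540 \sqrt{-1} - -32 = - 540 i + 32 = 32 - 540 i$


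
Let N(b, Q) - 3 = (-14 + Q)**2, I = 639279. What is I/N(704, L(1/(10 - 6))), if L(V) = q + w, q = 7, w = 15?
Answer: 639279/67 ≈ 9541.5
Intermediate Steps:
L(V) = 22 (L(V) = 7 + 15 = 22)
N(b, Q) = 3 + (-14 + Q)**2
I/N(704, L(1/(10 - 6))) = 639279/(3 + (-14 + 22)**2) = 639279/(3 + 8**2) = 639279/(3 + 64) = 639279/67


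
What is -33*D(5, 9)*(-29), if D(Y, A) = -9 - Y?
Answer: -13398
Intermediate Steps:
-33*D(5, 9)*(-29) = -33*(-9 - 1*5)*(-29) = -33*(-9 - 5)*(-29) = -33*(-14)*(-29) = 462*(-29) = -13398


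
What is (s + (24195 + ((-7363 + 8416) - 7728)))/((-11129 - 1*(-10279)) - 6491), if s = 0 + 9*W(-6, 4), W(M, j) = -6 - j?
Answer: -5810/2447 ≈ -2.3743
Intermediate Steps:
s = -90 (s = 0 + 9*(-6 - 1*4) = 0 + 9*(-6 - 4) = 0 + 9*(-10) = 0 - 90 = -90)
(s + (24195 + ((-7363 + 8416) - 7728)))/((-11129 - 1*(-10279)) - 6491) = (-90 + (24195 + ((-7363 + 8416) - 7728)))/((-11129 - 1*(-10279)) - 6491) = (-90 + (24195 + (1053 - 7728)))/((-11129 + 10279) - 6491) = (-90 + (24195 - 6675))/(-850 - 6491) = (-90 + 17520)/(-7341) = 17430*(-1/7341) = -5810/2447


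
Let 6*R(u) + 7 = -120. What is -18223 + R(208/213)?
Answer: -109465/6 ≈ -18244.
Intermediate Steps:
R(u) = -127/6 (R(u) = -7/6 + (1/6)*(-120) = -7/6 - 20 = -127/6)
-18223 + R(208/213) = -18223 - 127/6 = -109465/6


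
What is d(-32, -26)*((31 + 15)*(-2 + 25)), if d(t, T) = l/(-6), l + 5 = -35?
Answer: 21160/3 ≈ 7053.3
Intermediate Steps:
l = -40 (l = -5 - 35 = -40)
d(t, T) = 20/3 (d(t, T) = -40/(-6) = -40*(-1/6) = 20/3)
d(-32, -26)*((31 + 15)*(-2 + 25)) = 20*((31 + 15)*(-2 + 25))/3 = 20*(46*23)/3 = (20/3)*1058 = 21160/3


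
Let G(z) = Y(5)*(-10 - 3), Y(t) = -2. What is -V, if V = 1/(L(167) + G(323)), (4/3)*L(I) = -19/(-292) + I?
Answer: -1168/176717 ≈ -0.0066094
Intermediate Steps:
L(I) = 57/1168 + 3*I/4 (L(I) = 3*(-19/(-292) + I)/4 = 3*(-19*(-1/292) + I)/4 = 3*(19/292 + I)/4 = 57/1168 + 3*I/4)
G(z) = 26 (G(z) = -2*(-10 - 3) = -2*(-13) = 26)
V = 1168/176717 (V = 1/((57/1168 + (¾)*167) + 26) = 1/((57/1168 + 501/4) + 26) = 1/(146349/1168 + 26) = 1/(176717/1168) = 1168/176717 ≈ 0.0066094)
-V = -1*1168/176717 = -1168/176717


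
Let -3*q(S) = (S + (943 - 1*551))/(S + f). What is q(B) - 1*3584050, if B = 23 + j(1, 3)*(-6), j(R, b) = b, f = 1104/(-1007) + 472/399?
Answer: -385528304803/107567 ≈ -3.5841e+6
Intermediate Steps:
f = 1832/21147 (f = 1104*(-1/1007) + 472*(1/399) = -1104/1007 + 472/399 = 1832/21147 ≈ 0.086632)
B = 5 (B = 23 + 3*(-6) = 23 - 18 = 5)
q(S) = -(392 + S)/(3*(1832/21147 + S)) (q(S) = -(S + (943 - 1*551))/(3*(S + 1832/21147)) = -(S + (943 - 551))/(3*(1832/21147 + S)) = -(S + 392)/(3*(1832/21147 + S)) = -(392 + S)/(3*(1832/21147 + S)))
q(B) - 1*3584050 = 7049*(-392 - 1*5)/(1832 + 21147*5) - 1*3584050 = 7049*(-392 - 5)/(1832 + 105735) - 3584050 = 7049*(-397)/107567 - 3584050 = 7049*(1/107567)*(-397) - 3584050 = -2798453/107567 - 3584050 = -385528304803/107567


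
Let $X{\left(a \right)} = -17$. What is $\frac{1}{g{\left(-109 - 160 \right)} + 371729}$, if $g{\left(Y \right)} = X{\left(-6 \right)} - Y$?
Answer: $\frac{1}{371981} \approx 2.6883 \cdot 10^{-6}$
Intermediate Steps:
$g{\left(Y \right)} = -17 - Y$
$\frac{1}{g{\left(-109 - 160 \right)} + 371729} = \frac{1}{\left(-17 - \left(-109 - 160\right)\right) + 371729} = \frac{1}{\left(-17 - -269\right) + 371729} = \frac{1}{\left(-17 + 269\right) + 371729} = \frac{1}{252 + 371729} = \frac{1}{371981}$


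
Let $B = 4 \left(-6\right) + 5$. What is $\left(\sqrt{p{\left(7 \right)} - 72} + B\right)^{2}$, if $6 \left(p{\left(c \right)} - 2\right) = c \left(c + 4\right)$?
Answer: $\frac{1823}{6} - \frac{133 i \sqrt{42}}{3} \approx 303.83 - 287.31 i$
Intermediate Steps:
$p{\left(c \right)} = 2 + \frac{c \left(4 + c\right)}{6}$ ($p{\left(c \right)} = 2 + \frac{c \left(c + 4\right)}{6} = 2 + \frac{c \left(4 + c\right)}{6}$)
$B = -19$ ($B = -24 + 5 = -19$)
$\left(\sqrt{p{\left(7 \right)} - 72} + B\right)^{2} = \left(\sqrt{\left(2 + \frac{7^{2}}{6} + \frac{2}{3} \cdot 7\right) - 72} - 19\right)^{2} = \left(\sqrt{\left(2 + \frac{1}{6} \cdot 49 + \frac{14}{3}\right) - 72} - 19\right)^{2} = \left(\sqrt{\left(2 + \frac{49}{6} + \frac{14}{3}\right) - 72} - 19\right)^{2} = \left(\sqrt{\frac{89}{6} - 72} - 19\right)^{2} = \left(\sqrt{- \frac{343}{6}} - 19\right)^{2} = \left(\frac{7 i \sqrt{42}}{6} - 19\right)^{2} = \left(-19 + \frac{7 i \sqrt{42}}{6}\right)^{2}$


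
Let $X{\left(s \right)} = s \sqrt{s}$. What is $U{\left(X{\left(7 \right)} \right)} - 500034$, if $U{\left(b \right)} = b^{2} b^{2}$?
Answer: $-382385$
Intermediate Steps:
$X{\left(s \right)} = s^{\frac{3}{2}}$
$U{\left(b \right)} = b^{4}$
$U{\left(X{\left(7 \right)} \right)} - 500034 = \left(7^{\frac{3}{2}}\right)^{4} - 500034 = \left(7 \sqrt{7}\right)^{4} - 500034 = 117649 - 500034 = -382385$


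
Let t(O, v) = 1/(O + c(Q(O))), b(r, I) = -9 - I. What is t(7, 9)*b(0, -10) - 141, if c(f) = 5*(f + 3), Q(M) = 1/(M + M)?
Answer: -44119/313 ≈ -140.96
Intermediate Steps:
Q(M) = 1/(2*M)
c(f) = 15 + 5*f (c(f) = 5*(3 + f) = 15 + 5*f)
t(O, v) = 1/(15 + O + 5/(2*O)) (t(O, v) = 1/(O + (15 + 5*(1/(2*O)))) = 1/(O + (15 + 5/(2*O))) = 1/(15 + O + 5/(2*O)))
t(7, 9)*b(0, -10) - 141 = (2*7/(5 + 2*7² + 30*7))*(-9 - 1*(-10)) - 141 = (2*7/(5 + 2*49 + 210))*(-9 + 10) - 141 = (2*7/(5 + 98 + 210))*1 - 141 = (2*7/313)*1 - 141 = (2*7*(1/313))*1 - 141 = (14/313)*1 - 141 = 14/313 - 141 = -44119/313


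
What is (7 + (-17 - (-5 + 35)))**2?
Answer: 1600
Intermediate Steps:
(7 + (-17 - (-5 + 35)))**2 = (7 + (-17 - 1*30))**2 = (7 + (-17 - 30))**2 = (7 - 47)**2 = (-40)**2 = 1600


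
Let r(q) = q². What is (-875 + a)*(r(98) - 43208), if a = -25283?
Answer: 879013432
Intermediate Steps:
(-875 + a)*(r(98) - 43208) = (-875 - 25283)*(98² - 43208) = -26158*(9604 - 43208) = -26158*(-33604) = 879013432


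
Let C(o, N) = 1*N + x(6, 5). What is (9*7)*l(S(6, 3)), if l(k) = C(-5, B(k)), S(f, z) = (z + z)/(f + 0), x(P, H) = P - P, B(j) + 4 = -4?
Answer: -504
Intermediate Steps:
B(j) = -8 (B(j) = -4 - 4 = -8)
x(P, H) = 0
S(f, z) = 2*z/f (S(f, z) = (2*z)/f = 2*z/f)
C(o, N) = N (C(o, N) = 1*N + 0 = N + 0 = N)
l(k) = -8
(9*7)*l(S(6, 3)) = (9*7)*(-8) = 63*(-8) = -504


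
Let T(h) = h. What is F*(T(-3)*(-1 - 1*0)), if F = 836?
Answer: 2508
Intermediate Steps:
F*(T(-3)*(-1 - 1*0)) = 836*(-3*(-1 - 1*0)) = 836*(-3*(-1 + 0)) = 836*(-3*(-1)) = 836*3 = 2508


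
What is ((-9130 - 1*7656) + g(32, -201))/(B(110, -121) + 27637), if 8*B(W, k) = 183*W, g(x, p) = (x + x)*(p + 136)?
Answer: -83784/120613 ≈ -0.69465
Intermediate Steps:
g(x, p) = 2*x*(136 + p) (g(x, p) = (2*x)*(136 + p) = 2*x*(136 + p))
B(W, k) = 183*W/8 (B(W, k) = (183*W)/8 = 183*W/8)
((-9130 - 1*7656) + g(32, -201))/(B(110, -121) + 27637) = ((-9130 - 1*7656) + 2*32*(136 - 201))/((183/8)*110 + 27637) = ((-9130 - 7656) + 2*32*(-65))/(10065/4 + 27637) = (-16786 - 4160)/(120613/4) = -20946*4/120613 = -83784/120613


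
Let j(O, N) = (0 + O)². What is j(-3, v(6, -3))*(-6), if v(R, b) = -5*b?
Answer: -54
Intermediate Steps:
j(O, N) = O²
j(-3, v(6, -3))*(-6) = (-3)²*(-6) = 9*(-6) = -54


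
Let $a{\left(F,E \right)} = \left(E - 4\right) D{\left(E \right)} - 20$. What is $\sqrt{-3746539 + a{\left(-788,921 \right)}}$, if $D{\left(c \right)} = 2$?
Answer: $5 i \sqrt{149789} \approx 1935.1 i$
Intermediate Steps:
$a{\left(F,E \right)} = -28 + 2 E$ ($a{\left(F,E \right)} = \left(E - 4\right) 2 - 20 = \left(-4 + E\right) 2 - 20 = \left(-8 + 2 E\right) - 20 = -28 + 2 E$)
$\sqrt{-3746539 + a{\left(-788,921 \right)}} = \sqrt{-3746539 + \left(-28 + 2 \cdot 921\right)} = \sqrt{-3746539 + \left(-28 + 1842\right)} = \sqrt{-3746539 + 1814} = \sqrt{-3744725} = 5 i \sqrt{149789}$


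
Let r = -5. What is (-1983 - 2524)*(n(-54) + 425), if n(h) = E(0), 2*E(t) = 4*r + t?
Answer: -1870405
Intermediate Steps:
E(t) = -10 + t/2 (E(t) = (4*(-5) + t)/2 = (-20 + t)/2 = -10 + t/2)
n(h) = -10 (n(h) = -10 + (½)*0 = -10 + 0 = -10)
(-1983 - 2524)*(n(-54) + 425) = (-1983 - 2524)*(-10 + 425) = -4507*415 = -1870405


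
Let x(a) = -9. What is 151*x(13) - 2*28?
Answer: -1415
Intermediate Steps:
151*x(13) - 2*28 = 151*(-9) - 2*28 = -1359 - 56 = -1415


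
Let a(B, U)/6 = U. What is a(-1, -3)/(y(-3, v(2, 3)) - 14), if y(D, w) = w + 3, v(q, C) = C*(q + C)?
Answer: -9/2 ≈ -4.5000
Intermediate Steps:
v(q, C) = C*(C + q)
a(B, U) = 6*U
y(D, w) = 3 + w
a(-1, -3)/(y(-3, v(2, 3)) - 14) = (6*(-3))/((3 + 3*(3 + 2)) - 14) = -18/((3 + 3*5) - 14) = -18/((3 + 15) - 14) = -18/(18 - 14) = -18/4 = -18*1/4 = -9/2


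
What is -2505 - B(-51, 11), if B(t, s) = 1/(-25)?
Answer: -62624/25 ≈ -2505.0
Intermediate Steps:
B(t, s) = -1/25
-2505 - B(-51, 11) = -2505 - 1*(-1/25) = -2505 + 1/25 = -62624/25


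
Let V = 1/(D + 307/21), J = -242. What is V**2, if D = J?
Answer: 441/22800625 ≈ 1.9342e-5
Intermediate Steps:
D = -242
V = -21/4775 (V = 1/(-242 + 307/21) = 1/(-4775/21) = -21/4775 ≈ -0.0043979)
V**2 = (-21/4775)**2 = 441/22800625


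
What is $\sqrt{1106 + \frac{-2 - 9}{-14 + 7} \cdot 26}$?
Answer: $\frac{6 \sqrt{1561}}{7} \approx 33.865$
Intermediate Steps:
$\sqrt{1106 + \frac{-2 - 9}{-14 + 7} \cdot 26} = \sqrt{1106 + - \frac{11}{-7} \cdot 26} = \sqrt{1106 + \left(-11\right) \left(- \frac{1}{7}\right) 26} = \sqrt{1106 + \frac{11}{7} \cdot 26} = \sqrt{1106 + \frac{286}{7}} = \sqrt{\frac{8028}{7}} = \frac{6 \sqrt{1561}}{7}$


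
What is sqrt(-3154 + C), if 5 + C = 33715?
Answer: 2*sqrt(7639) ≈ 174.80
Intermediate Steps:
C = 33710 (C = -5 + 33715 = 33710)
sqrt(-3154 + C) = sqrt(-3154 + 33710) = sqrt(30556) = 2*sqrt(7639)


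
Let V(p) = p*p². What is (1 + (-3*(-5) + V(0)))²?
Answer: 256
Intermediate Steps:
V(p) = p³
(1 + (-3*(-5) + V(0)))² = (1 + (-3*(-5) + 0³))² = (1 + (15 + 0))² = (1 + 15)² = 16² = 256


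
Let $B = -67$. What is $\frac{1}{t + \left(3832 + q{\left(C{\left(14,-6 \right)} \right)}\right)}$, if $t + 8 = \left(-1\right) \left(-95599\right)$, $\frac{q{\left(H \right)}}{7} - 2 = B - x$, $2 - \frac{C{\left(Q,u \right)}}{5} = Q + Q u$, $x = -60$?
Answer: $\frac{1}{99388} \approx 1.0062 \cdot 10^{-5}$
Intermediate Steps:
$C{\left(Q,u \right)} = 10 - 5 Q - 5 Q u$ ($C{\left(Q,u \right)} = 10 - 5 \left(Q + Q u\right) = 10 - \left(5 Q + 5 Q u\right) = 10 - 5 Q - 5 Q u$)
$q{\left(H \right)} = -35$ ($q{\left(H \right)} = 14 + 7 \left(-67 - -60\right) = 14 + 7 \left(-67 + 60\right) = 14 + 7 \left(-7\right) = 14 - 49 = -35$)
$t = 95591$ ($t = -8 - -95599 = -8 + 95599 = 95591$)
$\frac{1}{t + \left(3832 + q{\left(C{\left(14,-6 \right)} \right)}\right)} = \frac{1}{95591 + \left(3832 - 35\right)} = \frac{1}{95591 + 3797} = \frac{1}{99388}$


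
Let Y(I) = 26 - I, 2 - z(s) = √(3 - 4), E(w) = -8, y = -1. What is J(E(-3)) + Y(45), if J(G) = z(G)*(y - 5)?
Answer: -31 + 6*I ≈ -31.0 + 6.0*I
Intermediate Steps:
z(s) = 2 - I (z(s) = 2 - √(3 - 4) = 2 - √(-1) = 2 - I)
J(G) = -12 + 6*I (J(G) = (2 - I)*(-1 - 5) = (2 - I)*(-6) = -12 + 6*I)
J(E(-3)) + Y(45) = (-12 + 6*I) + (26 - 1*45) = (-12 + 6*I) + (26 - 45) = (-12 + 6*I) - 19 = -31 + 6*I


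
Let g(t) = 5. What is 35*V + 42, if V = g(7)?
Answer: 217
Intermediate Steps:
V = 5
35*V + 42 = 35*5 + 42 = 175 + 42 = 217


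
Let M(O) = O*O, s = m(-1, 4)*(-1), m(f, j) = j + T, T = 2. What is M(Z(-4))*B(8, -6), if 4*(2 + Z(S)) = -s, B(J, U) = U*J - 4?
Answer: -13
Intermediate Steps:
m(f, j) = 2 + j (m(f, j) = j + 2 = 2 + j)
s = -6 (s = (2 + 4)*(-1) = 6*(-1) = -6)
B(J, U) = -4 + J*U (B(J, U) = J*U - 4 = -4 + J*U)
Z(S) = -½ (Z(S) = -2 + (-1*(-6))/4 = -2 + (¼)*6 = -2 + 3/2 = -½)
M(O) = O²
M(Z(-4))*B(8, -6) = (-½)²*(-4 + 8*(-6)) = (-4 - 48)/4 = (¼)*(-52) = -13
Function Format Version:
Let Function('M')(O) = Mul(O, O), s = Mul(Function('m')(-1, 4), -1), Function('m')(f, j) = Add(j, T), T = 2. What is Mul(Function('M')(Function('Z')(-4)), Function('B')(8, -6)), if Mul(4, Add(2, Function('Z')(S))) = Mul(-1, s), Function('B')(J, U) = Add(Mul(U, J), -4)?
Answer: -13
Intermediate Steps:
Function('m')(f, j) = Add(2, j) (Function('m')(f, j) = Add(j, 2) = Add(2, j))
s = -6 (s = Mul(Add(2, 4), -1) = Mul(6, -1) = -6)
Function('B')(J, U) = Add(-4, Mul(J, U)) (Function('B')(J, U) = Add(Mul(J, U), -4) = Add(-4, Mul(J, U)))
Function('Z')(S) = Rational(-1, 2) (Function('Z')(S) = Add(-2, Mul(Rational(1, 4), Mul(-1, -6))) = Add(-2, Mul(Rational(1, 4), 6)) = Add(-2, Rational(3, 2)) = Rational(-1, 2))
Function('M')(O) = Pow(O, 2)
Mul(Function('M')(Function('Z')(-4)), Function('B')(8, -6)) = Mul(Pow(Rational(-1, 2), 2), Add(-4, Mul(8, -6))) = Mul(Rational(1, 4), Add(-4, -48)) = Mul(Rational(1, 4), -52) = -13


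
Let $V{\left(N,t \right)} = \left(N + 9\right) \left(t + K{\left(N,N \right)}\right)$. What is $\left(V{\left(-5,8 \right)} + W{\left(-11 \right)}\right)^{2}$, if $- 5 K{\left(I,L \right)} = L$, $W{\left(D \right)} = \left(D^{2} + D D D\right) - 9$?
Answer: $1399489$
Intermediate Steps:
$W{\left(D \right)} = -9 + D^{2} + D^{3}$ ($W{\left(D \right)} = \left(D^{2} + D^{2} D\right) - 9 = \left(D^{2} + D^{3}\right) - 9 = -9 + D^{2} + D^{3}$)
$K{\left(I,L \right)} = - \frac{L}{5}$
$V{\left(N,t \right)} = \left(9 + N\right) \left(t - \frac{N}{5}\right)$ ($V{\left(N,t \right)} = \left(N + 9\right) \left(t - \frac{N}{5}\right) = \left(9 + N\right) \left(t - \frac{N}{5}\right)$)
$\left(V{\left(-5,8 \right)} + W{\left(-11 \right)}\right)^{2} = \left(\left(9 \cdot 8 - -9 - \frac{\left(-5\right)^{2}}{5} - 40\right) + \left(-9 + \left(-11\right)^{2} + \left(-11\right)^{3}\right)\right)^{2} = \left(\left(72 + 9 - 5 - 40\right) - 1219\right)^{2} = \left(36 - 1219\right)^{2} = \left(-1183\right)^{2} = 1399489$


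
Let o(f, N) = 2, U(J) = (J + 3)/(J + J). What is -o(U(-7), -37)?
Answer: -2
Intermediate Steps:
U(J) = (3 + J)/(2*J) (U(J) = (3 + J)/((2*J)) = (3 + J)*(1/(2*J)) = (3 + J)/(2*J))
-o(U(-7), -37) = -1*2 = -2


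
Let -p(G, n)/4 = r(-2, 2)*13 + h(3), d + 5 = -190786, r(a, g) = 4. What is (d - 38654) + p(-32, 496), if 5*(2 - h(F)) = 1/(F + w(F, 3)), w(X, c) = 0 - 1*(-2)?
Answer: -5741521/25 ≈ -2.2966e+5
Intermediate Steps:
d = -190791 (d = -5 - 190786 = -190791)
w(X, c) = 2 (w(X, c) = 0 + 2 = 2)
h(F) = 2 - 1/(5*(2 + F)) (h(F) = 2 - 1/(5*(F + 2)) = 2 - 1/(5*(2 + F)))
p(G, n) = -5396/25 (p(G, n) = -4*(4*13 + (19 + 10*3)/(5*(2 + 3))) = -4*(52 + (⅕)*(19 + 30)/5) = -4*(52 + (⅕)*(⅕)*49) = -4*(52 + 49/25) = -4*1349/25 = -5396/25)
(d - 38654) + p(-32, 496) = (-190791 - 38654) - 5396/25 = -229445 - 5396/25 = -5741521/25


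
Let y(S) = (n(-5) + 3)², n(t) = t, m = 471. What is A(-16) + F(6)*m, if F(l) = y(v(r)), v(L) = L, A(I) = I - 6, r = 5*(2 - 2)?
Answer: 1862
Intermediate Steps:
r = 0 (r = 5*0 = 0)
A(I) = -6 + I
y(S) = 4 (y(S) = (-5 + 3)² = (-2)² = 4)
F(l) = 4
A(-16) + F(6)*m = (-6 - 16) + 4*471 = -22 + 1884 = 1862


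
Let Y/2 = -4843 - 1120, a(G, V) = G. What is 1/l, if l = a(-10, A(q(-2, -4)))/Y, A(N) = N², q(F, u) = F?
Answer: 5963/5 ≈ 1192.6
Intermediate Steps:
Y = -11926 (Y = 2*(-4843 - 1120) = 2*(-5963) = -11926)
l = 5/5963 (l = -10/(-11926) = -10*(-1/11926) = 5/5963 ≈ 0.00083850)
1/l = 1/(5/5963) = 5963/5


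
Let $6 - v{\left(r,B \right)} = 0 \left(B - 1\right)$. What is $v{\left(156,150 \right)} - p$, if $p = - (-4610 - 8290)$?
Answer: $-12894$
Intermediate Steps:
$v{\left(r,B \right)} = 6$ ($v{\left(r,B \right)} = 6 - 0 \left(B - 1\right) = 6 - 0 \left(-1 + B\right) = 6 - 0 = 6 + 0 = 6$)
$p = 12900$ ($p = \left(-1\right) \left(-12900\right) = 12900$)
$v{\left(156,150 \right)} - p = 6 - 12900 = -12894$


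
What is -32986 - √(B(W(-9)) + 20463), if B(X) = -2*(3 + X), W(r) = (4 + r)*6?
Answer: -32986 - √20517 ≈ -33129.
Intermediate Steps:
W(r) = 24 + 6*r
B(X) = -6 - 2*X
-32986 - √(B(W(-9)) + 20463) = -32986 - √((-6 - 2*(24 + 6*(-9))) + 20463) = -32986 - √((-6 - 2*(24 - 54)) + 20463) = -32986 - √((-6 - 2*(-30)) + 20463) = -32986 - √((-6 + 60) + 20463) = -32986 - √(54 + 20463) = -32986 - √20517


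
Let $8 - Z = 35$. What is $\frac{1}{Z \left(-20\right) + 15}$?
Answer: $\frac{1}{555} \approx 0.0018018$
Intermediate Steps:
$Z = -27$ ($Z = 8 - 35 = -27$)
$\frac{1}{Z \left(-20\right) + 15} = \frac{1}{\left(-27\right) \left(-20\right) + 15} = \frac{1}{540 + 15} = \frac{1}{555}$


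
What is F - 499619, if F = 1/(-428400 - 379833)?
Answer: -403808563228/808233 ≈ -4.9962e+5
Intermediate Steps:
F = -1/808233 (F = 1/(-808233) = -1/808233 ≈ -1.2373e-6)
F - 499619 = -1/808233 - 499619 = -403808563228/808233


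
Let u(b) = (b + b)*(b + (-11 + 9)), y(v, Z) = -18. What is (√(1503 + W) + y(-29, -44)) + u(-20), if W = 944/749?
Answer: 862 + √843891559/749 ≈ 900.79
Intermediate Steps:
W = 944/749 (W = 944*(1/749) = 944/749 ≈ 1.2603)
u(b) = 2*b*(-2 + b) (u(b) = (2*b)*(b - 2) = (2*b)*(-2 + b) = 2*b*(-2 + b))
(√(1503 + W) + y(-29, -44)) + u(-20) = (√(1503 + 944/749) - 18) + 2*(-20)*(-2 - 20) = (√(1126691/749) - 18) + 2*(-20)*(-22) = (√843891559/749 - 18) + 880 = (-18 + √843891559/749) + 880 = 862 + √843891559/749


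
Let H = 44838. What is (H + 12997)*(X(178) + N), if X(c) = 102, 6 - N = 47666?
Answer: -2750516930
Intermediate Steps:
N = -47660 (N = 6 - 1*47666 = 6 - 47666 = -47660)
(H + 12997)*(X(178) + N) = (44838 + 12997)*(102 - 47660) = 57835*(-47558) = -2750516930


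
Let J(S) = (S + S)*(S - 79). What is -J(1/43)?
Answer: 6792/1849 ≈ 3.6733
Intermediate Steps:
J(S) = 2*S*(-79 + S) (J(S) = (2*S)*(-79 + S) = 2*S*(-79 + S))
-J(1/43) = -2*(-79 + 1/43)/43 = -2*(-3396)/(43*43) = -1*(-6792/1849) = 6792/1849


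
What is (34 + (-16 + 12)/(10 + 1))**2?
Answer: 136900/121 ≈ 1131.4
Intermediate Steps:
(34 + (-16 + 12)/(10 + 1))**2 = (34 - 4/11)**2 = (370/11)**2 = 136900/121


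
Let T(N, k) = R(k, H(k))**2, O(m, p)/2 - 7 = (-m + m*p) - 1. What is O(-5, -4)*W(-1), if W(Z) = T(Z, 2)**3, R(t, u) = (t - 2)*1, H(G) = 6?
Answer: 0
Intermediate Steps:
R(t, u) = -2 + t (R(t, u) = (-2 + t)*1 = -2 + t)
O(m, p) = 12 - 2*m + 2*m*p (O(m, p) = 14 + 2*((-m + m*p) - 1) = 14 + 2*(-1 - m + m*p) = 14 + (-2 - 2*m + 2*m*p) = 12 - 2*m + 2*m*p)
T(N, k) = (-2 + k)**2
W(Z) = 0 (W(Z) = ((-2 + 2)**2)**3 = (0**2)**3 = 0**3 = 0)
O(-5, -4)*W(-1) = (12 - 2*(-5) + 2*(-5)*(-4))*0 = (12 + 10 + 40)*0 = 62*0 = 0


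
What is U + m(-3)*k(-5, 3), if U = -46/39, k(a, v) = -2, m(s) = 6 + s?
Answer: -280/39 ≈ -7.1795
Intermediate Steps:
U = -46/39 (U = -46*1/39 = -46/39 ≈ -1.1795)
U + m(-3)*k(-5, 3) = -46/39 + (6 - 3)*(-2) = -46/39 + 3*(-2) = -46/39 - 6 = -280/39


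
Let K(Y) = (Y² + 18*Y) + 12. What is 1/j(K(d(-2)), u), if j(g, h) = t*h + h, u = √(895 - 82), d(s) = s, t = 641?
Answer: √813/521946 ≈ 5.4629e-5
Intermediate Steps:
u = √813 ≈ 28.513
K(Y) = 12 + Y² + 18*Y
j(g, h) = 642*h (j(g, h) = 641*h + h = 642*h)
1/j(K(d(-2)), u) = 1/(642*√813) = √813/521946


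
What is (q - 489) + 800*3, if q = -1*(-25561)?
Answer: 27472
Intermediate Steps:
q = 25561
(q - 489) + 800*3 = (25561 - 489) + 800*3 = 25072 + 2400 = 27472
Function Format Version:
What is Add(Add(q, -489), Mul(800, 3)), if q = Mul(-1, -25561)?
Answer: 27472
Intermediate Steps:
q = 25561
Add(Add(q, -489), Mul(800, 3)) = Add(Add(25561, -489), Mul(800, 3)) = Add(25072, 2400) = 27472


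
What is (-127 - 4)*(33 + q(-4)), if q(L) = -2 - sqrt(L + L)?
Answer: -4061 + 262*I*sqrt(2) ≈ -4061.0 + 370.52*I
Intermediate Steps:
q(L) = -2 - sqrt(2)*sqrt(L) (q(L) = -2 - sqrt(2*L) = -2 - sqrt(2)*sqrt(L))
(-127 - 4)*(33 + q(-4)) = (-127 - 4)*(33 + (-2 - sqrt(2)*sqrt(-4))) = -131*(33 + (-2 - sqrt(2)*2*I)) = -131*(33 + (-2 - 2*I*sqrt(2))) = -131*(31 - 2*I*sqrt(2)) = -4061 + 262*I*sqrt(2)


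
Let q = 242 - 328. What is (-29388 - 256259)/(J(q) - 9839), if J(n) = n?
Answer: 285647/9925 ≈ 28.781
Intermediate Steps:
q = -86
(-29388 - 256259)/(J(q) - 9839) = (-29388 - 256259)/(-86 - 9839) = -285647/(-9925) = -285647*(-1/9925) = 285647/9925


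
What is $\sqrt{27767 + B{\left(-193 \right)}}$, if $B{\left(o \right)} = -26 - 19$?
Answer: $\sqrt{27722} \approx 166.5$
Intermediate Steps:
$B{\left(o \right)} = -45$
$\sqrt{27767 + B{\left(-193 \right)}} = \sqrt{27767 - 45} = \sqrt{27722}$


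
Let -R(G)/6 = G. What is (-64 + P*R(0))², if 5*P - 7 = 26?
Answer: 4096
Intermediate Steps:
P = 33/5 (P = 7/5 + (⅕)*26 = 7/5 + 26/5 = 33/5 ≈ 6.6000)
R(G) = -6*G
(-64 + P*R(0))² = (-64 + 33*(-6*0)/5)² = (-64 + (33/5)*0)² = (-64 + 0)² = (-64)² = 4096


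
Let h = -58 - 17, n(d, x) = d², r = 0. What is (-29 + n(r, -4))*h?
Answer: 2175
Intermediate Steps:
h = -75
(-29 + n(r, -4))*h = (-29 + 0²)*(-75) = (-29 + 0)*(-75) = -29*(-75) = 2175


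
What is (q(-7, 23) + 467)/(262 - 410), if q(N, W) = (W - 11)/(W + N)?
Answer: -1871/592 ≈ -3.1605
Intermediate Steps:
q(N, W) = (-11 + W)/(N + W)
(q(-7, 23) + 467)/(262 - 410) = ((-11 + 23)/(-7 + 23) + 467)/(262 - 410) = (12/16 + 467)/(-148) = ((1/16)*12 + 467)*(-1/148) = (3/4 + 467)*(-1/148) = (1871/4)*(-1/148) = -1871/592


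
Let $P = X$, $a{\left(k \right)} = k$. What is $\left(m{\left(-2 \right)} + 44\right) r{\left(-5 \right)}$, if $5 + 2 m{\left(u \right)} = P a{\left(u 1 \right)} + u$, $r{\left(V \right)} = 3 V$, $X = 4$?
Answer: $- \frac{1095}{2} \approx -547.5$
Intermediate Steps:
$P = 4$
$m{\left(u \right)} = - \frac{5}{2} + \frac{5 u}{2}$ ($m{\left(u \right)} = - \frac{5}{2} + \frac{4 u 1 + u}{2} = - \frac{5}{2} + \frac{4 u + u}{2} = - \frac{5}{2} + \frac{5 u}{2}$)
$\left(m{\left(-2 \right)} + 44\right) r{\left(-5 \right)} = \left(\left(- \frac{5}{2} + \frac{5}{2} \left(-2\right)\right) + 44\right) 3 \left(-5\right) = \left(\left(- \frac{5}{2} - 5\right) + 44\right) \left(-15\right) = \left(- \frac{15}{2} + 44\right) \left(-15\right) = \frac{73}{2} \left(-15\right) = - \frac{1095}{2}$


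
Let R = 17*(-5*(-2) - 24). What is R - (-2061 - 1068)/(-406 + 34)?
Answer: -30555/124 ≈ -246.41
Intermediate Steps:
R = -238 (R = 17*(10 - 24) = 17*(-14) = -238)
R - (-2061 - 1068)/(-406 + 34) = -238 - (-2061 - 1068)/(-406 + 34) = -238 - (-3129)/(-372) = -238 - (-3129)*(-1)/372 = -238 - 1*1043/124 = -238 - 1043/124 = -30555/124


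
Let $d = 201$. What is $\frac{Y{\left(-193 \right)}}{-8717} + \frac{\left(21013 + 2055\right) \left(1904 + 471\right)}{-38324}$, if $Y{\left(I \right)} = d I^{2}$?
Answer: $- \frac{191126896594}{83517577} \approx -2288.5$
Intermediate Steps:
$Y{\left(I \right)} = 201 I^{2}$
$\frac{Y{\left(-193 \right)}}{-8717} + \frac{\left(21013 + 2055\right) \left(1904 + 471\right)}{-38324} = \frac{201 \left(-193\right)^{2}}{-8717} + \frac{\left(21013 + 2055\right) \left(1904 + 471\right)}{-38324} = 201 \cdot 37249 \left(- \frac{1}{8717}\right) + 23068 \cdot 2375 \left(- \frac{1}{38324}\right) = 7487049 \left(- \frac{1}{8717}\right) + 54786500 \left(- \frac{1}{38324}\right) = - \frac{7487049}{8717} - \frac{13696625}{9581} = - \frac{191126896594}{83517577}$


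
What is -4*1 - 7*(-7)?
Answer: 45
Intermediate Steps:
-4*1 - 7*(-7) = -4 + 49 = 45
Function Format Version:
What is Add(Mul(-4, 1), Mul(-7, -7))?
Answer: 45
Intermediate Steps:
Add(Mul(-4, 1), Mul(-7, -7)) = Add(-4, 49) = 45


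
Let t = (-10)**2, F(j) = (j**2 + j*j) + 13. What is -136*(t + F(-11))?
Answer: -48280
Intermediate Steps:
F(j) = 13 + 2*j**2 (F(j) = (j**2 + j**2) + 13 = 2*j**2 + 13 = 13 + 2*j**2)
t = 100
-136*(t + F(-11)) = -136*(100 + (13 + 2*(-11)**2)) = -136*(100 + (13 + 2*121)) = -136*(100 + (13 + 242)) = -136*(100 + 255) = -136*355 = -48280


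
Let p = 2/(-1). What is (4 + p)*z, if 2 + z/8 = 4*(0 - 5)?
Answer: -352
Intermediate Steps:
p = -2 (p = 2*(-1) = -2)
z = -176 (z = -16 + 8*(4*(0 - 5)) = -16 + 8*(4*(-5)) = -16 + 8*(-20) = -16 - 160 = -176)
(4 + p)*z = (4 - 2)*(-176) = 2*(-176) = -352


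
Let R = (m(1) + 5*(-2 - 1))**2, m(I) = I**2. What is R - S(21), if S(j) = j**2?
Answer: -245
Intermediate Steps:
R = 196 (R = (1**2 + 5*(-2 - 1))**2 = (1 + 5*(-3))**2 = (1 - 15)**2 = (-14)**2 = 196)
R - S(21) = 196 - 1*21**2 = 196 - 1*441 = 196 - 441 = -245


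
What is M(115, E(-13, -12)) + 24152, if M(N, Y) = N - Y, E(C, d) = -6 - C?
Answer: 24260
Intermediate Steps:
M(115, E(-13, -12)) + 24152 = (115 - (-6 - 1*(-13))) + 24152 = (115 - (-6 + 13)) + 24152 = (115 - 1*7) + 24152 = (115 - 7) + 24152 = 108 + 24152 = 24260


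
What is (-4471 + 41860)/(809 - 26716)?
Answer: -37389/25907 ≈ -1.4432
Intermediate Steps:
(-4471 + 41860)/(809 - 26716) = 37389/(-25907) = 37389*(-1/25907) = -37389/25907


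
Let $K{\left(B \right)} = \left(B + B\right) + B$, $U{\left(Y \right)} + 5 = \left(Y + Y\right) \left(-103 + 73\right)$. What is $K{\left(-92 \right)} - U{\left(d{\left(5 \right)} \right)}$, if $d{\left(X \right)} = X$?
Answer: $29$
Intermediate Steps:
$U{\left(Y \right)} = -5 - 60 Y$ ($U{\left(Y \right)} = -5 + \left(Y + Y\right) \left(-103 + 73\right) = -5 + 2 Y \left(-30\right) = -5 - 60 Y$)
$K{\left(B \right)} = 3 B$ ($K{\left(B \right)} = 2 B + B = 3 B$)
$K{\left(-92 \right)} - U{\left(d{\left(5 \right)} \right)} = 3 \left(-92\right) - \left(-5 - 300\right) = -276 - \left(-5 - 300\right) = -276 - -305 = -276 + 305 = 29$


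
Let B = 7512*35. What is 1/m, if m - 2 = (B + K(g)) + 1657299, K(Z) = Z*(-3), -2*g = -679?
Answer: 2/3838405 ≈ 5.2105e-7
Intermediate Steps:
g = 679/2 (g = -1/2*(-679) = 679/2 ≈ 339.50)
B = 262920
K(Z) = -3*Z
m = 3838405/2 (m = 2 + ((262920 - 3*679/2) + 1657299) = 2 + ((262920 - 2037/2) + 1657299) = 2 + (523803/2 + 1657299) = 2 + 3838401/2 = 3838405/2 ≈ 1.9192e+6)
1/m = 1/(3838405/2) = 2/3838405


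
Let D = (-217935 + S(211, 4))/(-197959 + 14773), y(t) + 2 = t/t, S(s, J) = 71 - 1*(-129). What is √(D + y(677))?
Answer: √703210346/61062 ≈ 0.43428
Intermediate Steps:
S(s, J) = 200 (S(s, J) = 71 + 129 = 200)
y(t) = -1 (y(t) = -2 + t/t = -2 + 1 = -1)
D = 217735/183186 (D = (-217935 + 200)/(-197959 + 14773) = -217735/(-183186) = -217735*(-1/183186) = 217735/183186 ≈ 1.1886)
√(D + y(677)) = √(217735/183186 - 1) = √(34549/183186) = √703210346/61062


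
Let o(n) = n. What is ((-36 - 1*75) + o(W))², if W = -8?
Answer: 14161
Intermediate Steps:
((-36 - 1*75) + o(W))² = ((-36 - 1*75) - 8)² = ((-36 - 75) - 8)² = (-111 - 8)² = (-119)² = 14161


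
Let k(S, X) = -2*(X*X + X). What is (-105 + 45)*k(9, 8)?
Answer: 8640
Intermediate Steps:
k(S, X) = -2*X - 2*X² (k(S, X) = -2*(X² + X) = -2*(X + X²) = -2*X - 2*X²)
(-105 + 45)*k(9, 8) = (-105 + 45)*(-2*8*(1 + 8)) = -(-120)*8*9 = -60*(-144) = 8640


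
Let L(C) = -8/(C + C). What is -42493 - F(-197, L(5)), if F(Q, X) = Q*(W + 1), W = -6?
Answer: -43478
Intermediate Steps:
L(C) = -4/C (L(C) = -8*1/(2*C) = -4/C)
F(Q, X) = -5*Q (F(Q, X) = Q*(-6 + 1) = Q*(-5) = -5*Q)
-42493 - F(-197, L(5)) = -42493 - (-5)*(-197) = -42493 - 1*985 = -42493 - 985 = -43478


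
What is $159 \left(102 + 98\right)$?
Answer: $31800$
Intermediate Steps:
$159 \left(102 + 98\right) = 159 \cdot 200 = 31800$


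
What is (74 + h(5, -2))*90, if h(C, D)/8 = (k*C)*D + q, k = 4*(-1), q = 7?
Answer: 40500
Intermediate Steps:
k = -4
h(C, D) = 56 - 32*C*D (h(C, D) = 8*((-4*C)*D + 7) = 8*(-4*C*D + 7) = 8*(7 - 4*C*D) = 56 - 32*C*D)
(74 + h(5, -2))*90 = (74 + (56 - 32*5*(-2)))*90 = (74 + (56 + 320))*90 = (74 + 376)*90 = 450*90 = 40500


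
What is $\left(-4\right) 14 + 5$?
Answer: $-51$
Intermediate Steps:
$\left(-4\right) 14 + 5 = -56 + 5 = -51$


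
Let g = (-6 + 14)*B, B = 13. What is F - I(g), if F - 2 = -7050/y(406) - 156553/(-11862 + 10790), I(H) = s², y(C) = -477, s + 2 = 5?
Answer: 26217991/170448 ≈ 153.82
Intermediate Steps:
s = 3 (s = -2 + 5 = 3)
g = 104 (g = (-6 + 14)*13 = 8*13 = 104)
I(H) = 9 (I(H) = 3² = 9)
F = 27752023/170448 (F = 2 + (-7050/(-477) - 156553/(-11862 + 10790)) = 2 + (-7050*(-1/477) - 156553/(-1072)) = 2 + (2350/159 - 156553*(-1/1072)) = 2 + (2350/159 + 156553/1072) = 2 + 27411127/170448 = 27752023/170448 ≈ 162.82)
F - I(g) = 27752023/170448 - 1*9 = 27752023/170448 - 9 = 26217991/170448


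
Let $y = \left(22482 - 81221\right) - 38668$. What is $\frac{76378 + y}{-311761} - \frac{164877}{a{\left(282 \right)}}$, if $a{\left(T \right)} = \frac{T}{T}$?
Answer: $- \frac{51402197368}{311761} \approx -1.6488 \cdot 10^{5}$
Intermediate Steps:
$y = -97407$ ($y = -58739 - 38668 = -97407$)
$a{\left(T \right)} = 1$
$\frac{76378 + y}{-311761} - \frac{164877}{a{\left(282 \right)}} = \frac{76378 - 97407}{-311761} - \frac{164877}{1} = \left(-21029\right) \left(- \frac{1}{311761}\right) - 164877 = \frac{21029}{311761} - 164877 = - \frac{51402197368}{311761}$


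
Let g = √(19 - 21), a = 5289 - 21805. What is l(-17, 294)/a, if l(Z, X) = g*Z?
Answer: 17*I*√2/16516 ≈ 0.0014557*I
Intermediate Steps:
a = -16516
g = I*√2 (g = √(-2) = I*√2 ≈ 1.4142*I)
l(Z, X) = I*Z*√2 (l(Z, X) = (I*√2)*Z = I*Z*√2)
l(-17, 294)/a = (I*(-17)*√2)/(-16516) = -17*I*√2*(-1/16516) = 17*I*√2/16516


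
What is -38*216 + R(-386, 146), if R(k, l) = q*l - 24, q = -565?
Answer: -90722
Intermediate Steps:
R(k, l) = -24 - 565*l (R(k, l) = -565*l - 24 = -24 - 565*l)
-38*216 + R(-386, 146) = -38*216 + (-24 - 565*146) = -8208 + (-24 - 82490) = -8208 - 82514 = -90722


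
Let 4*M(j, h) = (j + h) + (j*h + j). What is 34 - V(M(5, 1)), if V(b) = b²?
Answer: 18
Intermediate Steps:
M(j, h) = j/2 + h/4 + h*j/4 (M(j, h) = ((j + h) + (j*h + j))/4 = ((h + j) + (h*j + j))/4 = ((h + j) + (j + h*j))/4 = (h + 2*j + h*j)/4 = j/2 + h/4 + h*j/4)
34 - V(M(5, 1)) = 34 - ((½)*5 + (¼)*1 + (¼)*1*5)² = 34 - (5/2 + ¼ + 5/4)² = 34 - 1*4² = 34 - 1*16 = 34 - 16 = 18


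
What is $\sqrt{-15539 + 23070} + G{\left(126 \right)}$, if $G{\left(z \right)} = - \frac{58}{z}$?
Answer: $- \frac{29}{63} + \sqrt{7531} \approx 86.321$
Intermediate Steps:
$\sqrt{-15539 + 23070} + G{\left(126 \right)} = \sqrt{-15539 + 23070} - \frac{58}{126} = \sqrt{7531} - \frac{29}{63} = - \frac{29}{63} + \sqrt{7531}$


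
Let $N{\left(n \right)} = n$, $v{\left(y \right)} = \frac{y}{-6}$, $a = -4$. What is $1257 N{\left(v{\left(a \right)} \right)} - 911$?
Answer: $-73$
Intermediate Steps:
$v{\left(y \right)} = - \frac{y}{6}$ ($v{\left(y \right)} = y \left(- \frac{1}{6}\right) = - \frac{y}{6}$)
$1257 N{\left(v{\left(a \right)} \right)} - 911 = 1257 \left(\left(- \frac{1}{6}\right) \left(-4\right)\right) - 911 = 1257 \cdot \frac{2}{3} - 911 = 838 - 911 = -73$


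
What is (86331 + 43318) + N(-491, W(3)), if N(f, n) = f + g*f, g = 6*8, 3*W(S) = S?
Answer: 105590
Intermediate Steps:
W(S) = S/3
g = 48
N(f, n) = 49*f (N(f, n) = f + 48*f = 49*f)
(86331 + 43318) + N(-491, W(3)) = (86331 + 43318) + 49*(-491) = 129649 - 24059 = 105590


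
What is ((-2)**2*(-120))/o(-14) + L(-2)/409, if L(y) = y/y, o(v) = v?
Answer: 98167/2863 ≈ 34.288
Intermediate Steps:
L(y) = 1
((-2)**2*(-120))/o(-14) + L(-2)/409 = ((-2)**2*(-120))/(-14) + 1/409 = (4*(-120))*(-1/14) + 1*(1/409) = -480*(-1/14) + 1/409 = 240/7 + 1/409 = 98167/2863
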